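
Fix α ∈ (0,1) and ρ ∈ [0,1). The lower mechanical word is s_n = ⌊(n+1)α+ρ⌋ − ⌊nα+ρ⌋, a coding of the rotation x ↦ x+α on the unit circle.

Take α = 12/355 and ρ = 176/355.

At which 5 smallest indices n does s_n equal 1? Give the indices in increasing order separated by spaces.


n=0: ⌊188/355⌋−⌊176/355⌋ = 0−0 = 0
n=1: ⌊200/355⌋−⌊188/355⌋ = 0−0 = 0
  …
n=14: ⌊356/355⌋−⌊344/355⌋ = 1−0 = 1  ← one
n=15: ⌊368/355⌋−⌊356/355⌋ = 1−1 = 0
n=16: ⌊380/355⌋−⌊368/355⌋ = 1−1 = 0
  …
n=44: ⌊716/355⌋−⌊704/355⌋ = 2−1 = 1  ← one
n=45: ⌊728/355⌋−⌊716/355⌋ = 2−2 = 0
n=46: ⌊740/355⌋−⌊728/355⌋ = 2−2 = 0
  …
n=74: ⌊1076/355⌋−⌊1064/355⌋ = 3−2 = 1  ← one
n=75: ⌊1088/355⌋−⌊1076/355⌋ = 3−3 = 0
n=76: ⌊1100/355⌋−⌊1088/355⌋ = 3−3 = 0
  …
n=103: ⌊1424/355⌋−⌊1412/355⌋ = 4−3 = 1  ← one
n=104: ⌊1436/355⌋−⌊1424/355⌋ = 4−4 = 0
n=105: ⌊1448/355⌋−⌊1436/355⌋ = 4−4 = 0
  …
n=133: ⌊1784/355⌋−⌊1772/355⌋ = 5−4 = 1  ← one
positions of the first 5 ones: 14 44 74 103 133

14 44 74 103 133


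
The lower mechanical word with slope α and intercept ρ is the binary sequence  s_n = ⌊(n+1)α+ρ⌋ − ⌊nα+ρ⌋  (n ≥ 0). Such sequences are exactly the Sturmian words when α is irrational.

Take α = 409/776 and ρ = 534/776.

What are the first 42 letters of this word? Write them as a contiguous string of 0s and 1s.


101010101011010101010101010101101010101010

n=0: ⌊(1·409+534)/776⌋ − ⌊(0·409+534)/776⌋ = ⌊943/776⌋ − ⌊534/776⌋ = 1 − 0 = 1
n=1: ⌊(2·409+534)/776⌋ − ⌊(1·409+534)/776⌋ = ⌊1352/776⌋ − ⌊943/776⌋ = 1 − 1 = 0
n=2: ⌊(3·409+534)/776⌋ − ⌊(2·409+534)/776⌋ = ⌊1761/776⌋ − ⌊1352/776⌋ = 2 − 1 = 1
n=3: ⌊(4·409+534)/776⌋ − ⌊(3·409+534)/776⌋ = ⌊2170/776⌋ − ⌊1761/776⌋ = 2 − 2 = 0
n=4: ⌊(5·409+534)/776⌋ − ⌊(4·409+534)/776⌋ = ⌊2579/776⌋ − ⌊2170/776⌋ = 3 − 2 = 1
n=5: ⌊(6·409+534)/776⌋ − ⌊(5·409+534)/776⌋ = ⌊2988/776⌋ − ⌊2579/776⌋ = 3 − 3 = 0
n=6: ⌊(7·409+534)/776⌋ − ⌊(6·409+534)/776⌋ = ⌊3397/776⌋ − ⌊2988/776⌋ = 4 − 3 = 1
n=7: ⌊(8·409+534)/776⌋ − ⌊(7·409+534)/776⌋ = ⌊3806/776⌋ − ⌊3397/776⌋ = 4 − 4 = 0
n=8: ⌊(9·409+534)/776⌋ − ⌊(8·409+534)/776⌋ = ⌊4215/776⌋ − ⌊3806/776⌋ = 5 − 4 = 1
n=9: ⌊(10·409+534)/776⌋ − ⌊(9·409+534)/776⌋ = ⌊4624/776⌋ − ⌊4215/776⌋ = 5 − 5 = 0
n=10: ⌊(11·409+534)/776⌋ − ⌊(10·409+534)/776⌋ = ⌊5033/776⌋ − ⌊4624/776⌋ = 6 − 5 = 1
n=11: ⌊(12·409+534)/776⌋ − ⌊(11·409+534)/776⌋ = ⌊5442/776⌋ − ⌊5033/776⌋ = 7 − 6 = 1
n=12: ⌊(13·409+534)/776⌋ − ⌊(12·409+534)/776⌋ = ⌊5851/776⌋ − ⌊5442/776⌋ = 7 − 7 = 0
n=13: ⌊(14·409+534)/776⌋ − ⌊(13·409+534)/776⌋ = ⌊6260/776⌋ − ⌊5851/776⌋ = 8 − 7 = 1
n=14: ⌊(15·409+534)/776⌋ − ⌊(14·409+534)/776⌋ = ⌊6669/776⌋ − ⌊6260/776⌋ = 8 − 8 = 0
n=15: ⌊(16·409+534)/776⌋ − ⌊(15·409+534)/776⌋ = ⌊7078/776⌋ − ⌊6669/776⌋ = 9 − 8 = 1
n=16: ⌊(17·409+534)/776⌋ − ⌊(16·409+534)/776⌋ = ⌊7487/776⌋ − ⌊7078/776⌋ = 9 − 9 = 0
n=17: ⌊(18·409+534)/776⌋ − ⌊(17·409+534)/776⌋ = ⌊7896/776⌋ − ⌊7487/776⌋ = 10 − 9 = 1
n=18: ⌊(19·409+534)/776⌋ − ⌊(18·409+534)/776⌋ = ⌊8305/776⌋ − ⌊7896/776⌋ = 10 − 10 = 0
n=19: ⌊(20·409+534)/776⌋ − ⌊(19·409+534)/776⌋ = ⌊8714/776⌋ − ⌊8305/776⌋ = 11 − 10 = 1
n=20: ⌊(21·409+534)/776⌋ − ⌊(20·409+534)/776⌋ = ⌊9123/776⌋ − ⌊8714/776⌋ = 11 − 11 = 0
n=21: ⌊(22·409+534)/776⌋ − ⌊(21·409+534)/776⌋ = ⌊9532/776⌋ − ⌊9123/776⌋ = 12 − 11 = 1
n=22: ⌊(23·409+534)/776⌋ − ⌊(22·409+534)/776⌋ = ⌊9941/776⌋ − ⌊9532/776⌋ = 12 − 12 = 0
n=23: ⌊(24·409+534)/776⌋ − ⌊(23·409+534)/776⌋ = ⌊10350/776⌋ − ⌊9941/776⌋ = 13 − 12 = 1
n=24: ⌊(25·409+534)/776⌋ − ⌊(24·409+534)/776⌋ = ⌊10759/776⌋ − ⌊10350/776⌋ = 13 − 13 = 0
n=25: ⌊(26·409+534)/776⌋ − ⌊(25·409+534)/776⌋ = ⌊11168/776⌋ − ⌊10759/776⌋ = 14 − 13 = 1
n=26: ⌊(27·409+534)/776⌋ − ⌊(26·409+534)/776⌋ = ⌊11577/776⌋ − ⌊11168/776⌋ = 14 − 14 = 0
n=27: ⌊(28·409+534)/776⌋ − ⌊(27·409+534)/776⌋ = ⌊11986/776⌋ − ⌊11577/776⌋ = 15 − 14 = 1
n=28: ⌊(29·409+534)/776⌋ − ⌊(28·409+534)/776⌋ = ⌊12395/776⌋ − ⌊11986/776⌋ = 15 − 15 = 0
n=29: ⌊(30·409+534)/776⌋ − ⌊(29·409+534)/776⌋ = ⌊12804/776⌋ − ⌊12395/776⌋ = 16 − 15 = 1
n=30: ⌊(31·409+534)/776⌋ − ⌊(30·409+534)/776⌋ = ⌊13213/776⌋ − ⌊12804/776⌋ = 17 − 16 = 1
n=31: ⌊(32·409+534)/776⌋ − ⌊(31·409+534)/776⌋ = ⌊13622/776⌋ − ⌊13213/776⌋ = 17 − 17 = 0
n=32: ⌊(33·409+534)/776⌋ − ⌊(32·409+534)/776⌋ = ⌊14031/776⌋ − ⌊13622/776⌋ = 18 − 17 = 1
n=33: ⌊(34·409+534)/776⌋ − ⌊(33·409+534)/776⌋ = ⌊14440/776⌋ − ⌊14031/776⌋ = 18 − 18 = 0
n=34: ⌊(35·409+534)/776⌋ − ⌊(34·409+534)/776⌋ = ⌊14849/776⌋ − ⌊14440/776⌋ = 19 − 18 = 1
n=35: ⌊(36·409+534)/776⌋ − ⌊(35·409+534)/776⌋ = ⌊15258/776⌋ − ⌊14849/776⌋ = 19 − 19 = 0
n=36: ⌊(37·409+534)/776⌋ − ⌊(36·409+534)/776⌋ = ⌊15667/776⌋ − ⌊15258/776⌋ = 20 − 19 = 1
n=37: ⌊(38·409+534)/776⌋ − ⌊(37·409+534)/776⌋ = ⌊16076/776⌋ − ⌊15667/776⌋ = 20 − 20 = 0
n=38: ⌊(39·409+534)/776⌋ − ⌊(38·409+534)/776⌋ = ⌊16485/776⌋ − ⌊16076/776⌋ = 21 − 20 = 1
n=39: ⌊(40·409+534)/776⌋ − ⌊(39·409+534)/776⌋ = ⌊16894/776⌋ − ⌊16485/776⌋ = 21 − 21 = 0
n=40: ⌊(41·409+534)/776⌋ − ⌊(40·409+534)/776⌋ = ⌊17303/776⌋ − ⌊16894/776⌋ = 22 − 21 = 1
n=41: ⌊(42·409+534)/776⌋ − ⌊(41·409+534)/776⌋ = ⌊17712/776⌋ − ⌊17303/776⌋ = 22 − 22 = 0


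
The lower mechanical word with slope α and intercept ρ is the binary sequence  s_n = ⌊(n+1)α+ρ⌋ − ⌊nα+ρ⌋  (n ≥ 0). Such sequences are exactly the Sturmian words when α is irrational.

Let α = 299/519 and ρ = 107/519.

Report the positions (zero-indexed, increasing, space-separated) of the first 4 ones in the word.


1 3 4 6

n=0: ⌊406/519⌋−⌊107/519⌋ = 0−0 = 0
n=1: ⌊705/519⌋−⌊406/519⌋ = 1−0 = 1  ← one
n=2: ⌊1004/519⌋−⌊705/519⌋ = 1−1 = 0
n=3: ⌊1303/519⌋−⌊1004/519⌋ = 2−1 = 1  ← one
n=4: ⌊1602/519⌋−⌊1303/519⌋ = 3−2 = 1  ← one
n=5: ⌊1901/519⌋−⌊1602/519⌋ = 3−3 = 0
n=6: ⌊2200/519⌋−⌊1901/519⌋ = 4−3 = 1  ← one
positions of the first 4 ones: 1 3 4 6


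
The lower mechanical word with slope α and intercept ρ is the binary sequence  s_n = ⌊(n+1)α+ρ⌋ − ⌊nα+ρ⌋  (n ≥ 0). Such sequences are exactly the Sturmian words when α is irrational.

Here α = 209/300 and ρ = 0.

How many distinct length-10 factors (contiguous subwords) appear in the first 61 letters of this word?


t_n = ⌊(n·209)/300⌋ for n = 0 … 61:
  n=0…9: ⌊0/300⌋=0 ⌊209/300⌋=0 ⌊418/300⌋=1 ⌊627/300⌋=2 ⌊836/300⌋=2 ⌊1045/300⌋=3 ⌊1254/300⌋=4 ⌊1463/300⌋=4 ⌊1672/300⌋=5 ⌊1881/300⌋=6
  n=10…19: ⌊2090/300⌋=6 ⌊2299/300⌋=7 ⌊2508/300⌋=8 ⌊2717/300⌋=9 ⌊2926/300⌋=9 ⌊3135/300⌋=10 ⌊3344/300⌋=11 ⌊3553/300⌋=11 ⌊3762/300⌋=12 ⌊3971/300⌋=13
  n=20…29: ⌊4180/300⌋=13 ⌊4389/300⌋=14 ⌊4598/300⌋=15 ⌊4807/300⌋=16 ⌊5016/300⌋=16 ⌊5225/300⌋=17 ⌊5434/300⌋=18 ⌊5643/300⌋=18 ⌊5852/300⌋=19 ⌊6061/300⌋=20
  n=30…39: ⌊6270/300⌋=20 ⌊6479/300⌋=21 ⌊6688/300⌋=22 ⌊6897/300⌋=22 ⌊7106/300⌋=23 ⌊7315/300⌋=24 ⌊7524/300⌋=25 ⌊7733/300⌋=25 ⌊7942/300⌋=26 ⌊8151/300⌋=27
  n=40…49: ⌊8360/300⌋=27 ⌊8569/300⌋=28 ⌊8778/300⌋=29 ⌊8987/300⌋=29 ⌊9196/300⌋=30 ⌊9405/300⌋=31 ⌊9614/300⌋=32 ⌊9823/300⌋=32 ⌊10032/300⌋=33 ⌊10241/300⌋=34
  n=50…59: ⌊10450/300⌋=34 ⌊10659/300⌋=35 ⌊10868/300⌋=36 ⌊11077/300⌋=36 ⌊11286/300⌋=37 ⌊11495/300⌋=38 ⌊11704/300⌋=39 ⌊11913/300⌋=39 ⌊12122/300⌋=40 ⌊12331/300⌋=41
  n=60…61: ⌊12540/300⌋=41 ⌊12749/300⌋=42
s_n = t_(n+1) − t_n for n = 0 … 60 gives
prefix = 0110110110111011011011101101101101110110110111011011011101101
slide a length-10 window over [0..9] … [51..60] (52 windows); first occurrence of each distinct factor:
  [  0..  9] 0110110110
  [  1.. 10] 1101101101
  [  2.. 11] 1011011011
  [  3.. 12] 0110110111
  [  4.. 13] 1101101110
  [  5.. 14] 1011011101
  [  6.. 15] 0110111011
  [  7.. 16] 1101110110
  [  8.. 17] 1011101101
  [  9.. 18] 0111011011
  [ 10.. 19] 1110110110
  (the other 41 windows repeat one of these)
distinct factors: {0110110110, 0110110111, 0110111011, 0111011011, 1011011011, 1011011101, 1011101101, 1101101101, 1101101110, 1101110110, 1110110110}
count = 11  (Sturmian bound for length 10 is 11)

11


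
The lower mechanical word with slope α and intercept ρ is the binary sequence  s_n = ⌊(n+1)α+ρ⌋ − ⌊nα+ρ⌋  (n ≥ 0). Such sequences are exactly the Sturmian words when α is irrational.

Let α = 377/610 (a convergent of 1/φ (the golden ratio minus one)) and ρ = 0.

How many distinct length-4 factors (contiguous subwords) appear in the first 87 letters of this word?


t_n = ⌊(n·377)/610⌋ for n = 0 … 87:
  n=0…9: ⌊0/610⌋=0 ⌊377/610⌋=0 ⌊754/610⌋=1 ⌊1131/610⌋=1 ⌊1508/610⌋=2 ⌊1885/610⌋=3 ⌊2262/610⌋=3 ⌊2639/610⌋=4 ⌊3016/610⌋=4 ⌊3393/610⌋=5
  n=10…19: ⌊3770/610⌋=6 ⌊4147/610⌋=6 ⌊4524/610⌋=7 ⌊4901/610⌋=8 ⌊5278/610⌋=8 ⌊5655/610⌋=9 ⌊6032/610⌋=9 ⌊6409/610⌋=10 ⌊6786/610⌋=11 ⌊7163/610⌋=11
  n=20…29: ⌊7540/610⌋=12 ⌊7917/610⌋=12 ⌊8294/610⌋=13 ⌊8671/610⌋=14 ⌊9048/610⌋=14 ⌊9425/610⌋=15 ⌊9802/610⌋=16 ⌊10179/610⌋=16 ⌊10556/610⌋=17 ⌊10933/610⌋=17
  n=30…39: ⌊11310/610⌋=18 ⌊11687/610⌋=19 ⌊12064/610⌋=19 ⌊12441/610⌋=20 ⌊12818/610⌋=21 ⌊13195/610⌋=21 ⌊13572/610⌋=22 ⌊13949/610⌋=22 ⌊14326/610⌋=23 ⌊14703/610⌋=24
  n=40…49: ⌊15080/610⌋=24 ⌊15457/610⌋=25 ⌊15834/610⌋=25 ⌊16211/610⌋=26 ⌊16588/610⌋=27 ⌊16965/610⌋=27 ⌊17342/610⌋=28 ⌊17719/610⌋=29 ⌊18096/610⌋=29 ⌊18473/610⌋=30
  n=50…59: ⌊18850/610⌋=30 ⌊19227/610⌋=31 ⌊19604/610⌋=32 ⌊19981/610⌋=32 ⌊20358/610⌋=33 ⌊20735/610⌋=33 ⌊21112/610⌋=34 ⌊21489/610⌋=35 ⌊21866/610⌋=35 ⌊22243/610⌋=36
  n=60…69: ⌊22620/610⌋=37 ⌊22997/610⌋=37 ⌊23374/610⌋=38 ⌊23751/610⌋=38 ⌊24128/610⌋=39 ⌊24505/610⌋=40 ⌊24882/610⌋=40 ⌊25259/610⌋=41 ⌊25636/610⌋=42 ⌊26013/610⌋=42
  n=70…79: ⌊26390/610⌋=43 ⌊26767/610⌋=43 ⌊27144/610⌋=44 ⌊27521/610⌋=45 ⌊27898/610⌋=45 ⌊28275/610⌋=46 ⌊28652/610⌋=46 ⌊29029/610⌋=47 ⌊29406/610⌋=48 ⌊29783/610⌋=48
  n=80…87: ⌊30160/610⌋=49 ⌊30537/610⌋=50 ⌊30914/610⌋=50 ⌊31291/610⌋=51 ⌊31668/610⌋=51 ⌊32045/610⌋=52 ⌊32422/610⌋=53 ⌊32799/610⌋=53
s_n = t_(n+1) − t_n for n = 0 … 86 gives
prefix = 010110101101101011010110110101101101011010110110101101011011010110110101101011011010110
slide a length-4 window over [0..3] … [83..86] (84 windows); first occurrence of each distinct factor:
  [  0..  3] 0101
  [  1..  4] 1011
  [  2..  5] 0110
  [  3..  6] 1101
  [  4..  7] 1010
  (the other 79 windows repeat one of these)
distinct factors: {0101, 0110, 1010, 1011, 1101}
count = 5  (Sturmian bound for length 4 is 5)

5


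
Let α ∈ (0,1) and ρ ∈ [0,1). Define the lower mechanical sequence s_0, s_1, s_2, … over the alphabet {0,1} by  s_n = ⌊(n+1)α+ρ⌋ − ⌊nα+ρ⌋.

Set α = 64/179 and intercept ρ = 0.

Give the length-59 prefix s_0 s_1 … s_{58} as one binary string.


00100100100101001001001001010010010010010100100100100101001

n=0: ⌊(1·64)/179⌋ − ⌊(0·64)/179⌋ = ⌊64/179⌋ − ⌊0/179⌋ = 0 − 0 = 0
n=1: ⌊(2·64)/179⌋ − ⌊(1·64)/179⌋ = ⌊128/179⌋ − ⌊64/179⌋ = 0 − 0 = 0
n=2: ⌊(3·64)/179⌋ − ⌊(2·64)/179⌋ = ⌊192/179⌋ − ⌊128/179⌋ = 1 − 0 = 1
n=3: ⌊(4·64)/179⌋ − ⌊(3·64)/179⌋ = ⌊256/179⌋ − ⌊192/179⌋ = 1 − 1 = 0
n=4: ⌊(5·64)/179⌋ − ⌊(4·64)/179⌋ = ⌊320/179⌋ − ⌊256/179⌋ = 1 − 1 = 0
n=5: ⌊(6·64)/179⌋ − ⌊(5·64)/179⌋ = ⌊384/179⌋ − ⌊320/179⌋ = 2 − 1 = 1
n=6: ⌊(7·64)/179⌋ − ⌊(6·64)/179⌋ = ⌊448/179⌋ − ⌊384/179⌋ = 2 − 2 = 0
n=7: ⌊(8·64)/179⌋ − ⌊(7·64)/179⌋ = ⌊512/179⌋ − ⌊448/179⌋ = 2 − 2 = 0
n=8: ⌊(9·64)/179⌋ − ⌊(8·64)/179⌋ = ⌊576/179⌋ − ⌊512/179⌋ = 3 − 2 = 1
n=9: ⌊(10·64)/179⌋ − ⌊(9·64)/179⌋ = ⌊640/179⌋ − ⌊576/179⌋ = 3 − 3 = 0
n=10: ⌊(11·64)/179⌋ − ⌊(10·64)/179⌋ = ⌊704/179⌋ − ⌊640/179⌋ = 3 − 3 = 0
n=11: ⌊(12·64)/179⌋ − ⌊(11·64)/179⌋ = ⌊768/179⌋ − ⌊704/179⌋ = 4 − 3 = 1
n=12: ⌊(13·64)/179⌋ − ⌊(12·64)/179⌋ = ⌊832/179⌋ − ⌊768/179⌋ = 4 − 4 = 0
n=13: ⌊(14·64)/179⌋ − ⌊(13·64)/179⌋ = ⌊896/179⌋ − ⌊832/179⌋ = 5 − 4 = 1
n=14: ⌊(15·64)/179⌋ − ⌊(14·64)/179⌋ = ⌊960/179⌋ − ⌊896/179⌋ = 5 − 5 = 0
n=15: ⌊(16·64)/179⌋ − ⌊(15·64)/179⌋ = ⌊1024/179⌋ − ⌊960/179⌋ = 5 − 5 = 0
n=16: ⌊(17·64)/179⌋ − ⌊(16·64)/179⌋ = ⌊1088/179⌋ − ⌊1024/179⌋ = 6 − 5 = 1
n=17: ⌊(18·64)/179⌋ − ⌊(17·64)/179⌋ = ⌊1152/179⌋ − ⌊1088/179⌋ = 6 − 6 = 0
n=18: ⌊(19·64)/179⌋ − ⌊(18·64)/179⌋ = ⌊1216/179⌋ − ⌊1152/179⌋ = 6 − 6 = 0
n=19: ⌊(20·64)/179⌋ − ⌊(19·64)/179⌋ = ⌊1280/179⌋ − ⌊1216/179⌋ = 7 − 6 = 1
n=20: ⌊(21·64)/179⌋ − ⌊(20·64)/179⌋ = ⌊1344/179⌋ − ⌊1280/179⌋ = 7 − 7 = 0
n=21: ⌊(22·64)/179⌋ − ⌊(21·64)/179⌋ = ⌊1408/179⌋ − ⌊1344/179⌋ = 7 − 7 = 0
n=22: ⌊(23·64)/179⌋ − ⌊(22·64)/179⌋ = ⌊1472/179⌋ − ⌊1408/179⌋ = 8 − 7 = 1
n=23: ⌊(24·64)/179⌋ − ⌊(23·64)/179⌋ = ⌊1536/179⌋ − ⌊1472/179⌋ = 8 − 8 = 0
n=24: ⌊(25·64)/179⌋ − ⌊(24·64)/179⌋ = ⌊1600/179⌋ − ⌊1536/179⌋ = 8 − 8 = 0
n=25: ⌊(26·64)/179⌋ − ⌊(25·64)/179⌋ = ⌊1664/179⌋ − ⌊1600/179⌋ = 9 − 8 = 1
n=26: ⌊(27·64)/179⌋ − ⌊(26·64)/179⌋ = ⌊1728/179⌋ − ⌊1664/179⌋ = 9 − 9 = 0
n=27: ⌊(28·64)/179⌋ − ⌊(27·64)/179⌋ = ⌊1792/179⌋ − ⌊1728/179⌋ = 10 − 9 = 1
n=28: ⌊(29·64)/179⌋ − ⌊(28·64)/179⌋ = ⌊1856/179⌋ − ⌊1792/179⌋ = 10 − 10 = 0
n=29: ⌊(30·64)/179⌋ − ⌊(29·64)/179⌋ = ⌊1920/179⌋ − ⌊1856/179⌋ = 10 − 10 = 0
n=30: ⌊(31·64)/179⌋ − ⌊(30·64)/179⌋ = ⌊1984/179⌋ − ⌊1920/179⌋ = 11 − 10 = 1
n=31: ⌊(32·64)/179⌋ − ⌊(31·64)/179⌋ = ⌊2048/179⌋ − ⌊1984/179⌋ = 11 − 11 = 0
n=32: ⌊(33·64)/179⌋ − ⌊(32·64)/179⌋ = ⌊2112/179⌋ − ⌊2048/179⌋ = 11 − 11 = 0
n=33: ⌊(34·64)/179⌋ − ⌊(33·64)/179⌋ = ⌊2176/179⌋ − ⌊2112/179⌋ = 12 − 11 = 1
n=34: ⌊(35·64)/179⌋ − ⌊(34·64)/179⌋ = ⌊2240/179⌋ − ⌊2176/179⌋ = 12 − 12 = 0
n=35: ⌊(36·64)/179⌋ − ⌊(35·64)/179⌋ = ⌊2304/179⌋ − ⌊2240/179⌋ = 12 − 12 = 0
n=36: ⌊(37·64)/179⌋ − ⌊(36·64)/179⌋ = ⌊2368/179⌋ − ⌊2304/179⌋ = 13 − 12 = 1
n=37: ⌊(38·64)/179⌋ − ⌊(37·64)/179⌋ = ⌊2432/179⌋ − ⌊2368/179⌋ = 13 − 13 = 0
n=38: ⌊(39·64)/179⌋ − ⌊(38·64)/179⌋ = ⌊2496/179⌋ − ⌊2432/179⌋ = 13 − 13 = 0
n=39: ⌊(40·64)/179⌋ − ⌊(39·64)/179⌋ = ⌊2560/179⌋ − ⌊2496/179⌋ = 14 − 13 = 1
n=40: ⌊(41·64)/179⌋ − ⌊(40·64)/179⌋ = ⌊2624/179⌋ − ⌊2560/179⌋ = 14 − 14 = 0
n=41: ⌊(42·64)/179⌋ − ⌊(41·64)/179⌋ = ⌊2688/179⌋ − ⌊2624/179⌋ = 15 − 14 = 1
n=42: ⌊(43·64)/179⌋ − ⌊(42·64)/179⌋ = ⌊2752/179⌋ − ⌊2688/179⌋ = 15 − 15 = 0
n=43: ⌊(44·64)/179⌋ − ⌊(43·64)/179⌋ = ⌊2816/179⌋ − ⌊2752/179⌋ = 15 − 15 = 0
n=44: ⌊(45·64)/179⌋ − ⌊(44·64)/179⌋ = ⌊2880/179⌋ − ⌊2816/179⌋ = 16 − 15 = 1
n=45: ⌊(46·64)/179⌋ − ⌊(45·64)/179⌋ = ⌊2944/179⌋ − ⌊2880/179⌋ = 16 − 16 = 0
n=46: ⌊(47·64)/179⌋ − ⌊(46·64)/179⌋ = ⌊3008/179⌋ − ⌊2944/179⌋ = 16 − 16 = 0
n=47: ⌊(48·64)/179⌋ − ⌊(47·64)/179⌋ = ⌊3072/179⌋ − ⌊3008/179⌋ = 17 − 16 = 1
n=48: ⌊(49·64)/179⌋ − ⌊(48·64)/179⌋ = ⌊3136/179⌋ − ⌊3072/179⌋ = 17 − 17 = 0
n=49: ⌊(50·64)/179⌋ − ⌊(49·64)/179⌋ = ⌊3200/179⌋ − ⌊3136/179⌋ = 17 − 17 = 0
n=50: ⌊(51·64)/179⌋ − ⌊(50·64)/179⌋ = ⌊3264/179⌋ − ⌊3200/179⌋ = 18 − 17 = 1
n=51: ⌊(52·64)/179⌋ − ⌊(51·64)/179⌋ = ⌊3328/179⌋ − ⌊3264/179⌋ = 18 − 18 = 0
n=52: ⌊(53·64)/179⌋ − ⌊(52·64)/179⌋ = ⌊3392/179⌋ − ⌊3328/179⌋ = 18 − 18 = 0
n=53: ⌊(54·64)/179⌋ − ⌊(53·64)/179⌋ = ⌊3456/179⌋ − ⌊3392/179⌋ = 19 − 18 = 1
n=54: ⌊(55·64)/179⌋ − ⌊(54·64)/179⌋ = ⌊3520/179⌋ − ⌊3456/179⌋ = 19 − 19 = 0
n=55: ⌊(56·64)/179⌋ − ⌊(55·64)/179⌋ = ⌊3584/179⌋ − ⌊3520/179⌋ = 20 − 19 = 1
n=56: ⌊(57·64)/179⌋ − ⌊(56·64)/179⌋ = ⌊3648/179⌋ − ⌊3584/179⌋ = 20 − 20 = 0
n=57: ⌊(58·64)/179⌋ − ⌊(57·64)/179⌋ = ⌊3712/179⌋ − ⌊3648/179⌋ = 20 − 20 = 0
n=58: ⌊(59·64)/179⌋ − ⌊(58·64)/179⌋ = ⌊3776/179⌋ − ⌊3712/179⌋ = 21 − 20 = 1


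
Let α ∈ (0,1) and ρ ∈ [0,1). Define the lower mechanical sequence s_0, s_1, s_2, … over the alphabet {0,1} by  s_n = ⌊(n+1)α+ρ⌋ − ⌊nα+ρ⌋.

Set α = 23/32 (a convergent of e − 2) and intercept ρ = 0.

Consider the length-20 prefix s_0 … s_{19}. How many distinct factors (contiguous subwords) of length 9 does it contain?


7

t_n = ⌊(n·23)/32⌋ for n = 0 … 20:
  n=0…9: ⌊0/32⌋=0 ⌊23/32⌋=0 ⌊46/32⌋=1 ⌊69/32⌋=2 ⌊92/32⌋=2 ⌊115/32⌋=3 ⌊138/32⌋=4 ⌊161/32⌋=5 ⌊184/32⌋=5 ⌊207/32⌋=6
  n=10…19: ⌊230/32⌋=7 ⌊253/32⌋=7 ⌊276/32⌋=8 ⌊299/32⌋=9 ⌊322/32⌋=10 ⌊345/32⌋=10 ⌊368/32⌋=11 ⌊391/32⌋=12 ⌊414/32⌋=12 ⌊437/32⌋=13
  n=20: ⌊460/32⌋=14
s_n = t_(n+1) − t_n for n = 0 … 19 gives
prefix = 01101110110111011011
slide a length-9 window over [0..8] … [11..19] (12 windows); first occurrence of each distinct factor:
  [  0..  8] 011011101
  [  1..  9] 110111011
  [  2.. 10] 101110110
  [  3.. 11] 011101101
  [  4.. 12] 111011011
  [  5.. 13] 110110111
  [  6.. 14] 101101110
  (the other 5 windows repeat one of these)
distinct factors: {011011101, 011101101, 101101110, 101110110, 110110111, 110111011, 111011011}
count = 7  (Sturmian bound for length 9 is 10)


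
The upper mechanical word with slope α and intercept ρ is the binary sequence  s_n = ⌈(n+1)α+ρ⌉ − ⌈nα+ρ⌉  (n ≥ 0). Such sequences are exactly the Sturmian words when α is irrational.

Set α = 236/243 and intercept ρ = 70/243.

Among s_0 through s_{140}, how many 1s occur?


#1s = Σ_{n=0}^{140} s_n = Σ_{n=0}^{140} (⌈(n+1)α+ρ⌉ − ⌈nα+ρ⌉)
the sum telescopes: every ⌈nα+ρ⌉ with 0 < n < 141 appears once with + and once with −, leaving ⌈141α+ρ⌉ − ⌈0·α+ρ⌉
141α + ρ = (141·236 + 70) / 243 = 33346/243
ρ = 70/243
⌈33346/243⌉ = 138,  ⌈70/243⌉ = 1
#1s = 138 − 1 = 137

137


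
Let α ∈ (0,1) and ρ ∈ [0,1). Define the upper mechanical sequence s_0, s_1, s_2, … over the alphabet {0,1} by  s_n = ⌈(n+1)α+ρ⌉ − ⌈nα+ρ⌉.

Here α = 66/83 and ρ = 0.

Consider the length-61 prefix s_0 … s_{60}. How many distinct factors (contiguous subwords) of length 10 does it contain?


11

t_n = ⌈(n·66)/83⌉ for n = 0 … 61:
  n=0…9: ⌈0/83⌉=0 ⌈66/83⌉=1 ⌈132/83⌉=2 ⌈198/83⌉=3 ⌈264/83⌉=4 ⌈330/83⌉=4 ⌈396/83⌉=5 ⌈462/83⌉=6 ⌈528/83⌉=7 ⌈594/83⌉=8
  n=10…19: ⌈660/83⌉=8 ⌈726/83⌉=9 ⌈792/83⌉=10 ⌈858/83⌉=11 ⌈924/83⌉=12 ⌈990/83⌉=12 ⌈1056/83⌉=13 ⌈1122/83⌉=14 ⌈1188/83⌉=15 ⌈1254/83⌉=16
  n=20…29: ⌈1320/83⌉=16 ⌈1386/83⌉=17 ⌈1452/83⌉=18 ⌈1518/83⌉=19 ⌈1584/83⌉=20 ⌈1650/83⌉=20 ⌈1716/83⌉=21 ⌈1782/83⌉=22 ⌈1848/83⌉=23 ⌈1914/83⌉=24
  n=30…39: ⌈1980/83⌉=24 ⌈2046/83⌉=25 ⌈2112/83⌉=26 ⌈2178/83⌉=27 ⌈2244/83⌉=28 ⌈2310/83⌉=28 ⌈2376/83⌉=29 ⌈2442/83⌉=30 ⌈2508/83⌉=31 ⌈2574/83⌉=32
  n=40…49: ⌈2640/83⌉=32 ⌈2706/83⌉=33 ⌈2772/83⌉=34 ⌈2838/83⌉=35 ⌈2904/83⌉=35 ⌈2970/83⌉=36 ⌈3036/83⌉=37 ⌈3102/83⌉=38 ⌈3168/83⌉=39 ⌈3234/83⌉=39
  n=50…59: ⌈3300/83⌉=40 ⌈3366/83⌉=41 ⌈3432/83⌉=42 ⌈3498/83⌉=43 ⌈3564/83⌉=43 ⌈3630/83⌉=44 ⌈3696/83⌉=45 ⌈3762/83⌉=46 ⌈3828/83⌉=47 ⌈3894/83⌉=47
  n=60…61: ⌈3960/83⌉=48 ⌈4026/83⌉=49
s_n = t_(n+1) − t_n for n = 0 … 60 gives
prefix = 1111011110111101111011110111101111011110111011110111101111011
slide a length-10 window over [0..9] … [51..60] (52 windows); first occurrence of each distinct factor:
  [  0..  9] 1111011110
  [  1.. 10] 1110111101
  [  2.. 11] 1101111011
  [  3.. 12] 1011110111
  [  4.. 13] 0111101111
  [ 34.. 43] 0111101110
  [ 35.. 44] 1111011101
  [ 36.. 45] 1110111011
  [ 37.. 46] 1101110111
  [ 38.. 47] 1011101111
  [ 39.. 48] 0111011110
  (the other 41 windows repeat one of these)
distinct factors: {0111011110, 0111101110, 0111101111, 1011101111, 1011110111, 1101110111, 1101111011, 1110111011, 1110111101, 1111011101, 1111011110}
count = 11  (Sturmian bound for length 10 is 11)


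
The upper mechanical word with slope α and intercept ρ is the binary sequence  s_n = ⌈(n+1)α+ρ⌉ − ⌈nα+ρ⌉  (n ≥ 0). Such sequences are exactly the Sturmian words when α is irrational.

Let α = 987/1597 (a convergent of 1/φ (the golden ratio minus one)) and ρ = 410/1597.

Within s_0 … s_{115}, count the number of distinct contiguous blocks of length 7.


t_n = ⌈(n·987+410)/1597⌉ for n = 0 … 116:
  n=0…9: ⌈410/1597⌉=1 ⌈1397/1597⌉=1 ⌈2384/1597⌉=2 ⌈3371/1597⌉=3 ⌈4358/1597⌉=3 ⌈5345/1597⌉=4 ⌈6332/1597⌉=4 ⌈7319/1597⌉=5 ⌈8306/1597⌉=6 ⌈9293/1597⌉=6
  n=10…19: ⌈10280/1597⌉=7 ⌈11267/1597⌉=8 ⌈12254/1597⌉=8 ⌈13241/1597⌉=9 ⌈14228/1597⌉=9 ⌈15215/1597⌉=10 ⌈16202/1597⌉=11 ⌈17189/1597⌉=11 ⌈18176/1597⌉=12 ⌈19163/1597⌉=12
  n=20…29: ⌈20150/1597⌉=13 ⌈21137/1597⌉=14 ⌈22124/1597⌉=14 ⌈23111/1597⌉=15 ⌈24098/1597⌉=16 ⌈25085/1597⌉=16 ⌈26072/1597⌉=17 ⌈27059/1597⌉=17 ⌈28046/1597⌉=18 ⌈29033/1597⌉=19
  n=30…39: ⌈30020/1597⌉=19 ⌈31007/1597⌉=20 ⌈31994/1597⌉=21 ⌈32981/1597⌉=21 ⌈33968/1597⌉=22 ⌈34955/1597⌉=22 ⌈35942/1597⌉=23 ⌈36929/1597⌉=24 ⌈37916/1597⌉=24 ⌈38903/1597⌉=25
  n=40…49: ⌈39890/1597⌉=25 ⌈40877/1597⌉=26 ⌈41864/1597⌉=27 ⌈42851/1597⌉=27 ⌈43838/1597⌉=28 ⌈44825/1597⌉=29 ⌈45812/1597⌉=29 ⌈46799/1597⌉=30 ⌈47786/1597⌉=30 ⌈48773/1597⌉=31
  n=50…59: ⌈49760/1597⌉=32 ⌈50747/1597⌉=32 ⌈51734/1597⌉=33 ⌈52721/1597⌉=34 ⌈53708/1597⌉=34 ⌈54695/1597⌉=35 ⌈55682/1597⌉=35 ⌈56669/1597⌉=36 ⌈57656/1597⌉=37 ⌈58643/1597⌉=37
  n=60…69: ⌈59630/1597⌉=38 ⌈60617/1597⌉=38 ⌈61604/1597⌉=39 ⌈62591/1597⌉=40 ⌈63578/1597⌉=40 ⌈64565/1597⌉=41 ⌈65552/1597⌉=42 ⌈66539/1597⌉=42 ⌈67526/1597⌉=43 ⌈68513/1597⌉=43
  n=70…79: ⌈69500/1597⌉=44 ⌈70487/1597⌉=45 ⌈71474/1597⌉=45 ⌈72461/1597⌉=46 ⌈73448/1597⌉=46 ⌈74435/1597⌉=47 ⌈75422/1597⌉=48 ⌈76409/1597⌉=48 ⌈77396/1597⌉=49 ⌈78383/1597⌉=50
  n=80…89: ⌈79370/1597⌉=50 ⌈80357/1597⌉=51 ⌈81344/1597⌉=51 ⌈82331/1597⌉=52 ⌈83318/1597⌉=53 ⌈84305/1597⌉=53 ⌈85292/1597⌉=54 ⌈86279/1597⌉=55 ⌈87266/1597⌉=55 ⌈88253/1597⌉=56
  n=90…99: ⌈89240/1597⌉=56 ⌈90227/1597⌉=57 ⌈91214/1597⌉=58 ⌈92201/1597⌉=58 ⌈93188/1597⌉=59 ⌈94175/1597⌉=59 ⌈95162/1597⌉=60 ⌈96149/1597⌉=61 ⌈97136/1597⌉=61 ⌈98123/1597⌉=62
  n=100…109: ⌈99110/1597⌉=63 ⌈100097/1597⌉=63 ⌈101084/1597⌉=64 ⌈102071/1597⌉=64 ⌈103058/1597⌉=65 ⌈104045/1597⌉=66 ⌈105032/1597⌉=66 ⌈106019/1597⌉=67 ⌈107006/1597⌉=68 ⌈107993/1597⌉=68
  n=110…116: ⌈108980/1597⌉=69 ⌈109967/1597⌉=69 ⌈110954/1597⌉=70 ⌈111941/1597⌉=71 ⌈112928/1597⌉=71 ⌈113915/1597⌉=72 ⌈114902/1597⌉=72
s_n = t_(n+1) − t_n for n = 0 … 115 gives
prefix = 01101011011010110101101101011011010110101101101011011010110101101101011010110110101101101011010110110101101101011010
slide a length-7 window over [0..6] … [109..115] (110 windows); first occurrence of each distinct factor:
  [  0..  6] 0110101
  [  1..  7] 1101011
  [  2..  8] 1010110
  [  3..  9] 0101101
  [  4.. 10] 1011011
  [  5.. 11] 0110110
  [  6.. 12] 1101101
  [  7.. 13] 1011010
  (the other 102 windows repeat one of these)
distinct factors: {0101101, 0110101, 0110110, 1010110, 1011010, 1011011, 1101011, 1101101}
count = 8  (Sturmian bound for length 7 is 8)

8


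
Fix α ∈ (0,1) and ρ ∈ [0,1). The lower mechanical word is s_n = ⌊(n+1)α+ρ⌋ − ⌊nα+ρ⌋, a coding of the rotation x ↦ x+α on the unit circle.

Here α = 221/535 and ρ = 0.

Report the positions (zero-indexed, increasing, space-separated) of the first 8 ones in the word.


2 4 7 9 12 14 16 19

n=0: ⌊221/535⌋−⌊0/535⌋ = 0−0 = 0
n=1: ⌊442/535⌋−⌊221/535⌋ = 0−0 = 0
n=2: ⌊663/535⌋−⌊442/535⌋ = 1−0 = 1  ← one
n=3: ⌊884/535⌋−⌊663/535⌋ = 1−1 = 0
n=4: ⌊1105/535⌋−⌊884/535⌋ = 2−1 = 1  ← one
n=5: ⌊1326/535⌋−⌊1105/535⌋ = 2−2 = 0
n=6: ⌊1547/535⌋−⌊1326/535⌋ = 2−2 = 0
n=7: ⌊1768/535⌋−⌊1547/535⌋ = 3−2 = 1  ← one
n=8: ⌊1989/535⌋−⌊1768/535⌋ = 3−3 = 0
n=9: ⌊2210/535⌋−⌊1989/535⌋ = 4−3 = 1  ← one
n=10: ⌊2431/535⌋−⌊2210/535⌋ = 4−4 = 0
n=11: ⌊2652/535⌋−⌊2431/535⌋ = 4−4 = 0
n=12: ⌊2873/535⌋−⌊2652/535⌋ = 5−4 = 1  ← one
n=13: ⌊3094/535⌋−⌊2873/535⌋ = 5−5 = 0
n=14: ⌊3315/535⌋−⌊3094/535⌋ = 6−5 = 1  ← one
n=15: ⌊3536/535⌋−⌊3315/535⌋ = 6−6 = 0
n=16: ⌊3757/535⌋−⌊3536/535⌋ = 7−6 = 1  ← one
n=17: ⌊3978/535⌋−⌊3757/535⌋ = 7−7 = 0
n=18: ⌊4199/535⌋−⌊3978/535⌋ = 7−7 = 0
n=19: ⌊4420/535⌋−⌊4199/535⌋ = 8−7 = 1  ← one
positions of the first 8 ones: 2 4 7 9 12 14 16 19


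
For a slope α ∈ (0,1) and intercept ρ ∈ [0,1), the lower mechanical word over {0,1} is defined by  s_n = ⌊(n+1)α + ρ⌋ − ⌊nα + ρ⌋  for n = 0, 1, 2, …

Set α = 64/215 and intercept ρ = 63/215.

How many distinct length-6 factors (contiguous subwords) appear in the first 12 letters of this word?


t_n = ⌊(n·64+63)/215⌋ for n = 0 … 12:
  n=0…9: ⌊63/215⌋=0 ⌊127/215⌋=0 ⌊191/215⌋=0 ⌊255/215⌋=1 ⌊319/215⌋=1 ⌊383/215⌋=1 ⌊447/215⌋=2 ⌊511/215⌋=2 ⌊575/215⌋=2 ⌊639/215⌋=2
  n=10…12: ⌊703/215⌋=3 ⌊767/215⌋=3 ⌊831/215⌋=3
s_n = t_(n+1) − t_n for n = 0 … 11 gives
prefix = 001001000100
slide a length-6 window over [0..5] … [6..11] (7 windows); first occurrence of each distinct factor:
  [  0..  5] 001001
  [  1..  6] 010010
  [  2..  7] 100100
  [  3..  8] 001000
  [  4..  9] 010001
  [  5.. 10] 100010
  [  6.. 11] 000100
distinct factors: {000100, 001000, 001001, 010001, 010010, 100010, 100100}
count = 7  (Sturmian bound for length 6 is 7)

7


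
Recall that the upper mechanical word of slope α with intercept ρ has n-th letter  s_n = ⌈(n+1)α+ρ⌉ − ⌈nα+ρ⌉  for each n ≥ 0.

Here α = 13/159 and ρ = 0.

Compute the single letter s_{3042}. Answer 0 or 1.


0

(n+1)α + ρ = (3043·13) / 159 = 39559/159
nα + ρ     = (3042·13) / 159 = 39546/159
⌈39559/159⌉ = 249,  ⌈39546/159⌉ = 249
s_{3042} = 249 − 249 = 0


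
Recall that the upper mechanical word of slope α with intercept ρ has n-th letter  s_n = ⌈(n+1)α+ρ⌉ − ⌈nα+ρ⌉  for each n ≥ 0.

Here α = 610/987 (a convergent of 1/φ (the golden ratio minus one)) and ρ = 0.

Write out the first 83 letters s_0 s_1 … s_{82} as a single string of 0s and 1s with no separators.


11011010110110101101011011010110110101101011011010110101101101011011010110101101101

n=0: ⌈(1·610)/987⌉ − ⌈(0·610)/987⌉ = ⌈610/987⌉ − ⌈0/987⌉ = 1 − 0 = 1
n=1: ⌈(2·610)/987⌉ − ⌈(1·610)/987⌉ = ⌈1220/987⌉ − ⌈610/987⌉ = 2 − 1 = 1
n=2: ⌈(3·610)/987⌉ − ⌈(2·610)/987⌉ = ⌈1830/987⌉ − ⌈1220/987⌉ = 2 − 2 = 0
n=3: ⌈(4·610)/987⌉ − ⌈(3·610)/987⌉ = ⌈2440/987⌉ − ⌈1830/987⌉ = 3 − 2 = 1
n=4: ⌈(5·610)/987⌉ − ⌈(4·610)/987⌉ = ⌈3050/987⌉ − ⌈2440/987⌉ = 4 − 3 = 1
n=5: ⌈(6·610)/987⌉ − ⌈(5·610)/987⌉ = ⌈3660/987⌉ − ⌈3050/987⌉ = 4 − 4 = 0
n=6: ⌈(7·610)/987⌉ − ⌈(6·610)/987⌉ = ⌈4270/987⌉ − ⌈3660/987⌉ = 5 − 4 = 1
n=7: ⌈(8·610)/987⌉ − ⌈(7·610)/987⌉ = ⌈4880/987⌉ − ⌈4270/987⌉ = 5 − 5 = 0
n=8: ⌈(9·610)/987⌉ − ⌈(8·610)/987⌉ = ⌈5490/987⌉ − ⌈4880/987⌉ = 6 − 5 = 1
n=9: ⌈(10·610)/987⌉ − ⌈(9·610)/987⌉ = ⌈6100/987⌉ − ⌈5490/987⌉ = 7 − 6 = 1
n=10: ⌈(11·610)/987⌉ − ⌈(10·610)/987⌉ = ⌈6710/987⌉ − ⌈6100/987⌉ = 7 − 7 = 0
n=11: ⌈(12·610)/987⌉ − ⌈(11·610)/987⌉ = ⌈7320/987⌉ − ⌈6710/987⌉ = 8 − 7 = 1
n=12: ⌈(13·610)/987⌉ − ⌈(12·610)/987⌉ = ⌈7930/987⌉ − ⌈7320/987⌉ = 9 − 8 = 1
n=13: ⌈(14·610)/987⌉ − ⌈(13·610)/987⌉ = ⌈8540/987⌉ − ⌈7930/987⌉ = 9 − 9 = 0
n=14: ⌈(15·610)/987⌉ − ⌈(14·610)/987⌉ = ⌈9150/987⌉ − ⌈8540/987⌉ = 10 − 9 = 1
n=15: ⌈(16·610)/987⌉ − ⌈(15·610)/987⌉ = ⌈9760/987⌉ − ⌈9150/987⌉ = 10 − 10 = 0
n=16: ⌈(17·610)/987⌉ − ⌈(16·610)/987⌉ = ⌈10370/987⌉ − ⌈9760/987⌉ = 11 − 10 = 1
n=17: ⌈(18·610)/987⌉ − ⌈(17·610)/987⌉ = ⌈10980/987⌉ − ⌈10370/987⌉ = 12 − 11 = 1
n=18: ⌈(19·610)/987⌉ − ⌈(18·610)/987⌉ = ⌈11590/987⌉ − ⌈10980/987⌉ = 12 − 12 = 0
n=19: ⌈(20·610)/987⌉ − ⌈(19·610)/987⌉ = ⌈12200/987⌉ − ⌈11590/987⌉ = 13 − 12 = 1
n=20: ⌈(21·610)/987⌉ − ⌈(20·610)/987⌉ = ⌈12810/987⌉ − ⌈12200/987⌉ = 13 − 13 = 0
n=21: ⌈(22·610)/987⌉ − ⌈(21·610)/987⌉ = ⌈13420/987⌉ − ⌈12810/987⌉ = 14 − 13 = 1
n=22: ⌈(23·610)/987⌉ − ⌈(22·610)/987⌉ = ⌈14030/987⌉ − ⌈13420/987⌉ = 15 − 14 = 1
n=23: ⌈(24·610)/987⌉ − ⌈(23·610)/987⌉ = ⌈14640/987⌉ − ⌈14030/987⌉ = 15 − 15 = 0
n=24: ⌈(25·610)/987⌉ − ⌈(24·610)/987⌉ = ⌈15250/987⌉ − ⌈14640/987⌉ = 16 − 15 = 1
n=25: ⌈(26·610)/987⌉ − ⌈(25·610)/987⌉ = ⌈15860/987⌉ − ⌈15250/987⌉ = 17 − 16 = 1
n=26: ⌈(27·610)/987⌉ − ⌈(26·610)/987⌉ = ⌈16470/987⌉ − ⌈15860/987⌉ = 17 − 17 = 0
n=27: ⌈(28·610)/987⌉ − ⌈(27·610)/987⌉ = ⌈17080/987⌉ − ⌈16470/987⌉ = 18 − 17 = 1
n=28: ⌈(29·610)/987⌉ − ⌈(28·610)/987⌉ = ⌈17690/987⌉ − ⌈17080/987⌉ = 18 − 18 = 0
n=29: ⌈(30·610)/987⌉ − ⌈(29·610)/987⌉ = ⌈18300/987⌉ − ⌈17690/987⌉ = 19 − 18 = 1
n=30: ⌈(31·610)/987⌉ − ⌈(30·610)/987⌉ = ⌈18910/987⌉ − ⌈18300/987⌉ = 20 − 19 = 1
n=31: ⌈(32·610)/987⌉ − ⌈(31·610)/987⌉ = ⌈19520/987⌉ − ⌈18910/987⌉ = 20 − 20 = 0
n=32: ⌈(33·610)/987⌉ − ⌈(32·610)/987⌉ = ⌈20130/987⌉ − ⌈19520/987⌉ = 21 − 20 = 1
n=33: ⌈(34·610)/987⌉ − ⌈(33·610)/987⌉ = ⌈20740/987⌉ − ⌈20130/987⌉ = 22 − 21 = 1
n=34: ⌈(35·610)/987⌉ − ⌈(34·610)/987⌉ = ⌈21350/987⌉ − ⌈20740/987⌉ = 22 − 22 = 0
n=35: ⌈(36·610)/987⌉ − ⌈(35·610)/987⌉ = ⌈21960/987⌉ − ⌈21350/987⌉ = 23 − 22 = 1
n=36: ⌈(37·610)/987⌉ − ⌈(36·610)/987⌉ = ⌈22570/987⌉ − ⌈21960/987⌉ = 23 − 23 = 0
n=37: ⌈(38·610)/987⌉ − ⌈(37·610)/987⌉ = ⌈23180/987⌉ − ⌈22570/987⌉ = 24 − 23 = 1
n=38: ⌈(39·610)/987⌉ − ⌈(38·610)/987⌉ = ⌈23790/987⌉ − ⌈23180/987⌉ = 25 − 24 = 1
n=39: ⌈(40·610)/987⌉ − ⌈(39·610)/987⌉ = ⌈24400/987⌉ − ⌈23790/987⌉ = 25 − 25 = 0
n=40: ⌈(41·610)/987⌉ − ⌈(40·610)/987⌉ = ⌈25010/987⌉ − ⌈24400/987⌉ = 26 − 25 = 1
n=41: ⌈(42·610)/987⌉ − ⌈(41·610)/987⌉ = ⌈25620/987⌉ − ⌈25010/987⌉ = 26 − 26 = 0
n=42: ⌈(43·610)/987⌉ − ⌈(42·610)/987⌉ = ⌈26230/987⌉ − ⌈25620/987⌉ = 27 − 26 = 1
n=43: ⌈(44·610)/987⌉ − ⌈(43·610)/987⌉ = ⌈26840/987⌉ − ⌈26230/987⌉ = 28 − 27 = 1
n=44: ⌈(45·610)/987⌉ − ⌈(44·610)/987⌉ = ⌈27450/987⌉ − ⌈26840/987⌉ = 28 − 28 = 0
n=45: ⌈(46·610)/987⌉ − ⌈(45·610)/987⌉ = ⌈28060/987⌉ − ⌈27450/987⌉ = 29 − 28 = 1
n=46: ⌈(47·610)/987⌉ − ⌈(46·610)/987⌉ = ⌈28670/987⌉ − ⌈28060/987⌉ = 30 − 29 = 1
n=47: ⌈(48·610)/987⌉ − ⌈(47·610)/987⌉ = ⌈29280/987⌉ − ⌈28670/987⌉ = 30 − 30 = 0
n=48: ⌈(49·610)/987⌉ − ⌈(48·610)/987⌉ = ⌈29890/987⌉ − ⌈29280/987⌉ = 31 − 30 = 1
n=49: ⌈(50·610)/987⌉ − ⌈(49·610)/987⌉ = ⌈30500/987⌉ − ⌈29890/987⌉ = 31 − 31 = 0
n=50: ⌈(51·610)/987⌉ − ⌈(50·610)/987⌉ = ⌈31110/987⌉ − ⌈30500/987⌉ = 32 − 31 = 1
n=51: ⌈(52·610)/987⌉ − ⌈(51·610)/987⌉ = ⌈31720/987⌉ − ⌈31110/987⌉ = 33 − 32 = 1
n=52: ⌈(53·610)/987⌉ − ⌈(52·610)/987⌉ = ⌈32330/987⌉ − ⌈31720/987⌉ = 33 − 33 = 0
n=53: ⌈(54·610)/987⌉ − ⌈(53·610)/987⌉ = ⌈32940/987⌉ − ⌈32330/987⌉ = 34 − 33 = 1
n=54: ⌈(55·610)/987⌉ − ⌈(54·610)/987⌉ = ⌈33550/987⌉ − ⌈32940/987⌉ = 34 − 34 = 0
n=55: ⌈(56·610)/987⌉ − ⌈(55·610)/987⌉ = ⌈34160/987⌉ − ⌈33550/987⌉ = 35 − 34 = 1
n=56: ⌈(57·610)/987⌉ − ⌈(56·610)/987⌉ = ⌈34770/987⌉ − ⌈34160/987⌉ = 36 − 35 = 1
n=57: ⌈(58·610)/987⌉ − ⌈(57·610)/987⌉ = ⌈35380/987⌉ − ⌈34770/987⌉ = 36 − 36 = 0
n=58: ⌈(59·610)/987⌉ − ⌈(58·610)/987⌉ = ⌈35990/987⌉ − ⌈35380/987⌉ = 37 − 36 = 1
n=59: ⌈(60·610)/987⌉ − ⌈(59·610)/987⌉ = ⌈36600/987⌉ − ⌈35990/987⌉ = 38 − 37 = 1
n=60: ⌈(61·610)/987⌉ − ⌈(60·610)/987⌉ = ⌈37210/987⌉ − ⌈36600/987⌉ = 38 − 38 = 0
n=61: ⌈(62·610)/987⌉ − ⌈(61·610)/987⌉ = ⌈37820/987⌉ − ⌈37210/987⌉ = 39 − 38 = 1
n=62: ⌈(63·610)/987⌉ − ⌈(62·610)/987⌉ = ⌈38430/987⌉ − ⌈37820/987⌉ = 39 − 39 = 0
n=63: ⌈(64·610)/987⌉ − ⌈(63·610)/987⌉ = ⌈39040/987⌉ − ⌈38430/987⌉ = 40 − 39 = 1
n=64: ⌈(65·610)/987⌉ − ⌈(64·610)/987⌉ = ⌈39650/987⌉ − ⌈39040/987⌉ = 41 − 40 = 1
n=65: ⌈(66·610)/987⌉ − ⌈(65·610)/987⌉ = ⌈40260/987⌉ − ⌈39650/987⌉ = 41 − 41 = 0
n=66: ⌈(67·610)/987⌉ − ⌈(66·610)/987⌉ = ⌈40870/987⌉ − ⌈40260/987⌉ = 42 − 41 = 1
n=67: ⌈(68·610)/987⌉ − ⌈(67·610)/987⌉ = ⌈41480/987⌉ − ⌈40870/987⌉ = 43 − 42 = 1
n=68: ⌈(69·610)/987⌉ − ⌈(68·610)/987⌉ = ⌈42090/987⌉ − ⌈41480/987⌉ = 43 − 43 = 0
n=69: ⌈(70·610)/987⌉ − ⌈(69·610)/987⌉ = ⌈42700/987⌉ − ⌈42090/987⌉ = 44 − 43 = 1
n=70: ⌈(71·610)/987⌉ − ⌈(70·610)/987⌉ = ⌈43310/987⌉ − ⌈42700/987⌉ = 44 − 44 = 0
n=71: ⌈(72·610)/987⌉ − ⌈(71·610)/987⌉ = ⌈43920/987⌉ − ⌈43310/987⌉ = 45 − 44 = 1
n=72: ⌈(73·610)/987⌉ − ⌈(72·610)/987⌉ = ⌈44530/987⌉ − ⌈43920/987⌉ = 46 − 45 = 1
n=73: ⌈(74·610)/987⌉ − ⌈(73·610)/987⌉ = ⌈45140/987⌉ − ⌈44530/987⌉ = 46 − 46 = 0
n=74: ⌈(75·610)/987⌉ − ⌈(74·610)/987⌉ = ⌈45750/987⌉ − ⌈45140/987⌉ = 47 − 46 = 1
n=75: ⌈(76·610)/987⌉ − ⌈(75·610)/987⌉ = ⌈46360/987⌉ − ⌈45750/987⌉ = 47 − 47 = 0
n=76: ⌈(77·610)/987⌉ − ⌈(76·610)/987⌉ = ⌈46970/987⌉ − ⌈46360/987⌉ = 48 − 47 = 1
n=77: ⌈(78·610)/987⌉ − ⌈(77·610)/987⌉ = ⌈47580/987⌉ − ⌈46970/987⌉ = 49 − 48 = 1
n=78: ⌈(79·610)/987⌉ − ⌈(78·610)/987⌉ = ⌈48190/987⌉ − ⌈47580/987⌉ = 49 − 49 = 0
n=79: ⌈(80·610)/987⌉ − ⌈(79·610)/987⌉ = ⌈48800/987⌉ − ⌈48190/987⌉ = 50 − 49 = 1
n=80: ⌈(81·610)/987⌉ − ⌈(80·610)/987⌉ = ⌈49410/987⌉ − ⌈48800/987⌉ = 51 − 50 = 1
n=81: ⌈(82·610)/987⌉ − ⌈(81·610)/987⌉ = ⌈50020/987⌉ − ⌈49410/987⌉ = 51 − 51 = 0
n=82: ⌈(83·610)/987⌉ − ⌈(82·610)/987⌉ = ⌈50630/987⌉ − ⌈50020/987⌉ = 52 − 51 = 1


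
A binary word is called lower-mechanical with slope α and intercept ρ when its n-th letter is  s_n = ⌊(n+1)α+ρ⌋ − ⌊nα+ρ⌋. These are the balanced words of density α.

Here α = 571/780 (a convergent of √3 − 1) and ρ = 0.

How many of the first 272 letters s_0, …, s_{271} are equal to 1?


#1s = Σ_{n=0}^{271} s_n = Σ_{n=0}^{271} (⌊(n+1)α+ρ⌋ − ⌊nα+ρ⌋)
the sum telescopes: every ⌊nα+ρ⌋ with 0 < n < 272 appears once with + and once with −, leaving ⌊272α+ρ⌋ − ⌊0·α+ρ⌋
272α + ρ = (272·571) / 780 = 155312/780
ρ = 0/780
⌊155312/780⌋ = 199,  ⌊0/780⌋ = 0
#1s = 199 − 0 = 199

199


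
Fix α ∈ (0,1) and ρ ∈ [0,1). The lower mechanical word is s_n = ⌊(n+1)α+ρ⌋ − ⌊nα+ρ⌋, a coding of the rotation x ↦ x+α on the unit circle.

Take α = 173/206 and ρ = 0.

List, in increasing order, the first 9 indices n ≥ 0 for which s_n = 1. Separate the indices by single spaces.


n=0: ⌊173/206⌋−⌊0/206⌋ = 0−0 = 0
n=1: ⌊346/206⌋−⌊173/206⌋ = 1−0 = 1  ← one
n=2: ⌊519/206⌋−⌊346/206⌋ = 2−1 = 1  ← one
n=3: ⌊692/206⌋−⌊519/206⌋ = 3−2 = 1  ← one
n=4: ⌊865/206⌋−⌊692/206⌋ = 4−3 = 1  ← one
n=5: ⌊1038/206⌋−⌊865/206⌋ = 5−4 = 1  ← one
n=6: ⌊1211/206⌋−⌊1038/206⌋ = 5−5 = 0
n=7: ⌊1384/206⌋−⌊1211/206⌋ = 6−5 = 1  ← one
n=8: ⌊1557/206⌋−⌊1384/206⌋ = 7−6 = 1  ← one
n=9: ⌊1730/206⌋−⌊1557/206⌋ = 8−7 = 1  ← one
n=10: ⌊1903/206⌋−⌊1730/206⌋ = 9−8 = 1  ← one
positions of the first 9 ones: 1 2 3 4 5 7 8 9 10

1 2 3 4 5 7 8 9 10


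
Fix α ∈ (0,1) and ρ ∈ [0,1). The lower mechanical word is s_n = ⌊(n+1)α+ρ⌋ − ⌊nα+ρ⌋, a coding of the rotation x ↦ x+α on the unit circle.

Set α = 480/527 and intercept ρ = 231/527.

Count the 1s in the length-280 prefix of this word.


255

#1s = Σ_{n=0}^{279} s_n = Σ_{n=0}^{279} (⌊(n+1)α+ρ⌋ − ⌊nα+ρ⌋)
the sum telescopes: every ⌊nα+ρ⌋ with 0 < n < 280 appears once with + and once with −, leaving ⌊280α+ρ⌋ − ⌊0·α+ρ⌋
280α + ρ = (280·480 + 231) / 527 = 134631/527
ρ = 231/527
⌊134631/527⌋ = 255,  ⌊231/527⌋ = 0
#1s = 255 − 0 = 255


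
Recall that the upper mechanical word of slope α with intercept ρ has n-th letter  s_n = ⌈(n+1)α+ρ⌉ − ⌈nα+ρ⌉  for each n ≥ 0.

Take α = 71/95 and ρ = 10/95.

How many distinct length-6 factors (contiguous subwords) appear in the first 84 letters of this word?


t_n = ⌈(n·71+10)/95⌉ for n = 0 … 84:
  n=0…9: ⌈10/95⌉=1 ⌈81/95⌉=1 ⌈152/95⌉=2 ⌈223/95⌉=3 ⌈294/95⌉=4 ⌈365/95⌉=4 ⌈436/95⌉=5 ⌈507/95⌉=6 ⌈578/95⌉=7 ⌈649/95⌉=7
  n=10…19: ⌈720/95⌉=8 ⌈791/95⌉=9 ⌈862/95⌉=10 ⌈933/95⌉=10 ⌈1004/95⌉=11 ⌈1075/95⌉=12 ⌈1146/95⌉=13 ⌈1217/95⌉=13 ⌈1288/95⌉=14 ⌈1359/95⌉=15
  n=20…29: ⌈1430/95⌉=16 ⌈1501/95⌉=16 ⌈1572/95⌉=17 ⌈1643/95⌉=18 ⌈1714/95⌉=19 ⌈1785/95⌉=19 ⌈1856/95⌉=20 ⌈1927/95⌉=21 ⌈1998/95⌉=22 ⌈2069/95⌉=22
  n=30…39: ⌈2140/95⌉=23 ⌈2211/95⌉=24 ⌈2282/95⌉=25 ⌈2353/95⌉=25 ⌈2424/95⌉=26 ⌈2495/95⌉=27 ⌈2566/95⌉=28 ⌈2637/95⌉=28 ⌈2708/95⌉=29 ⌈2779/95⌉=30
  n=40…49: ⌈2850/95⌉=30 ⌈2921/95⌉=31 ⌈2992/95⌉=32 ⌈3063/95⌉=33 ⌈3134/95⌉=33 ⌈3205/95⌉=34 ⌈3276/95⌉=35 ⌈3347/95⌉=36 ⌈3418/95⌉=36 ⌈3489/95⌉=37
  n=50…59: ⌈3560/95⌉=38 ⌈3631/95⌉=39 ⌈3702/95⌉=39 ⌈3773/95⌉=40 ⌈3844/95⌉=41 ⌈3915/95⌉=42 ⌈3986/95⌉=42 ⌈4057/95⌉=43 ⌈4128/95⌉=44 ⌈4199/95⌉=45
  n=60…69: ⌈4270/95⌉=45 ⌈4341/95⌉=46 ⌈4412/95⌉=47 ⌈4483/95⌉=48 ⌈4554/95⌉=48 ⌈4625/95⌉=49 ⌈4696/95⌉=50 ⌈4767/95⌉=51 ⌈4838/95⌉=51 ⌈4909/95⌉=52
  n=70…79: ⌈4980/95⌉=53 ⌈5051/95⌉=54 ⌈5122/95⌉=54 ⌈5193/95⌉=55 ⌈5264/95⌉=56 ⌈5335/95⌉=57 ⌈5406/95⌉=57 ⌈5477/95⌉=58 ⌈5548/95⌉=59 ⌈5619/95⌉=60
  n=80…84: ⌈5690/95⌉=60 ⌈5761/95⌉=61 ⌈5832/95⌉=62 ⌈5903/95⌉=63 ⌈5974/95⌉=63
s_n = t_(n+1) − t_n for n = 0 … 83 gives
prefix = 011101110111011101110111011101110111011011101110111011101110111011101110111011101110
slide a length-6 window over [0..5] … [78..83] (79 windows); first occurrence of each distinct factor:
  [  0..  5] 011101
  [  1..  6] 111011
  [  2..  7] 110111
  [  3..  8] 101110
  [ 34.. 39] 110110
  [ 35.. 40] 101101
  [ 36.. 41] 011011
  (the other 72 windows repeat one of these)
distinct factors: {011011, 011101, 101101, 101110, 110110, 110111, 111011}
count = 7  (Sturmian bound for length 6 is 7)

7
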